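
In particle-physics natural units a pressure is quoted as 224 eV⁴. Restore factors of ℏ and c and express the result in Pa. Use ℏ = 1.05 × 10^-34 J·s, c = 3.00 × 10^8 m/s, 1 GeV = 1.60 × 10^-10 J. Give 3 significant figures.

4.70 × 10^3 Pa

Pressure is [E]/[L]³ = [E]⁴/(ℏc)³.
1 GeV⁴ → 1/(ℏc)³ × (1 GeV in J)⁴ = 2.10 × 10^37 Pa.
Convert the energy scale: 224 eV⁴ = 2.24 × 10^-34 GeV⁴.
Result: 2.24 × 10^-34 × 2.10 × 10^37 = 4.70 × 10^3 Pa.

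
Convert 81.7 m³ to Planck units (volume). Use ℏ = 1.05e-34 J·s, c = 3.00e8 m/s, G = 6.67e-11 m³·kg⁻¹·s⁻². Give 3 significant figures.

1.96e106

Planck volume: V_P = (ℏG/c³)^(3/2) = 4.18e-105 m³.
81.7 / 4.18e-105 = 1.96e106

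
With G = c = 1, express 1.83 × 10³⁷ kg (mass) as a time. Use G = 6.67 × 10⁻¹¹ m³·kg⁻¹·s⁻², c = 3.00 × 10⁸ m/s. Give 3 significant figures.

Mass → time via G/c³.
1.83 × 10³⁷ kg × (G/c³) = 45.2 s

45.2 s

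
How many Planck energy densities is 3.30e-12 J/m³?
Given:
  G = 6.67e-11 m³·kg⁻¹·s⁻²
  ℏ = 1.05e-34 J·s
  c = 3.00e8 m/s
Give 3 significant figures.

7.05e-126

Planck energy density: u_P = c⁷/(ℏG²) = 4.68e113 J/m³.
3.30e-12 / 4.68e113 = 7.05e-126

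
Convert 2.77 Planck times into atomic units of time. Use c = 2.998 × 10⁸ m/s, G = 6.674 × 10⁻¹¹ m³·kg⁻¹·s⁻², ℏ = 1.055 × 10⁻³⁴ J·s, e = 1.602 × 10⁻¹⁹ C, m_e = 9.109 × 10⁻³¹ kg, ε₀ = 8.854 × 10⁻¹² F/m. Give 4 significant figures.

Planck time: t_P = √(ℏG/c⁵) = 5.392 × 10⁻⁴⁴ s
atomic unit of time: τ_au = (4πε₀)²ℏ³/(m_e e⁴) = 2.423 × 10⁻¹⁷ s
2.77 × 5.392 × 10⁻⁴⁴ / 2.423 × 10⁻¹⁷ = 6.164 × 10⁻²⁷

6.164 × 10⁻²⁷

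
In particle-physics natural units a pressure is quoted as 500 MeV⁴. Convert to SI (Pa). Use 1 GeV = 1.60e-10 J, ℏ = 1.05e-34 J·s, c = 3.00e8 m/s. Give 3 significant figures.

1.05e28 Pa

Pressure is [E]/[L]³ = [E]⁴/(ℏc)³.
1 GeV⁴ → 1/(ℏc)³ × (1 GeV in J)⁴ = 2.10e37 Pa.
Convert the energy scale: 500 MeV⁴ = 5.00e-10 GeV⁴.
Result: 5.00e-10 × 2.10e37 = 1.05e28 Pa.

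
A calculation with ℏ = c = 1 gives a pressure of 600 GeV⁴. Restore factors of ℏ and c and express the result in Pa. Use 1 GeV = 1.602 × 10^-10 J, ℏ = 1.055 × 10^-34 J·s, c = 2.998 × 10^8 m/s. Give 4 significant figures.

1.249 × 10^40 Pa

Pressure is [E]/[L]³ = [E]⁴/(ℏc)³.
1 GeV⁴ → 1/(ℏc)³ × (1 GeV in J)⁴ = 2.082 × 10^37 Pa.
Result: 600 × 2.082 × 10^37 = 1.249 × 10^40 Pa.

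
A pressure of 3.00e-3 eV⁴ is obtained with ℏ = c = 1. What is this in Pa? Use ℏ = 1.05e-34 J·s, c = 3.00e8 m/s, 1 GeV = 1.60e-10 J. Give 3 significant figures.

0.0629 Pa

Pressure is [E]/[L]³ = [E]⁴/(ℏc)³.
1 GeV⁴ → 1/(ℏc)³ × (1 GeV in J)⁴ = 2.10e37 Pa.
Convert the energy scale: 3.00e-3 eV⁴ = 3.00e-39 GeV⁴.
Result: 3.00e-39 × 2.10e37 = 0.0629 Pa.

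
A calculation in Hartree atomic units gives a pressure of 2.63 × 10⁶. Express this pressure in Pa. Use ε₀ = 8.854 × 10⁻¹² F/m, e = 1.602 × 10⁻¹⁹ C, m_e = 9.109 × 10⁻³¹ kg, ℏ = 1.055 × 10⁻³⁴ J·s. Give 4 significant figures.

7.704 × 10¹⁹ Pa

One atomic unit of pressure: P_au = E_h/a₀³ = m_e⁴e¹⁰/((4πε₀)⁵ℏ⁸) = 2.929 × 10¹³ Pa.
2.63 × 10⁶ × 2.929 × 10¹³ Pa = 7.704 × 10¹⁹ Pa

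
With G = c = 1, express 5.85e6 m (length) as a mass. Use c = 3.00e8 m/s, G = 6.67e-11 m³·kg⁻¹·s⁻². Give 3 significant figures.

Length → mass via c²/G.
5.85e6 m × (c²/G) = 7.89e33 kg

7.89e33 kg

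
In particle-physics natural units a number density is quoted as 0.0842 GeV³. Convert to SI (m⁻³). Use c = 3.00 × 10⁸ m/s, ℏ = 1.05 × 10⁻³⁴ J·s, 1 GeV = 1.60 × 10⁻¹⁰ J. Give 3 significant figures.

Number density is [L]⁻³ = [E]³/(ℏc)³.
1 GeV³ → 1/(ℏc)³ × (1 GeV in J)³ = 1.31 × 10⁴⁷ m⁻³.
Result: 0.0842 × 1.31 × 10⁴⁷ = 1.10 × 10⁴⁶ m⁻³.

1.10 × 10⁴⁶ m⁻³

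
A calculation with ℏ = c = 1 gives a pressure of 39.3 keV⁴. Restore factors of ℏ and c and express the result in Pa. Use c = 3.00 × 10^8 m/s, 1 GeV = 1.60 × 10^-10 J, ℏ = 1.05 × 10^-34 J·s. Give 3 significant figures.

Pressure is [E]/[L]³ = [E]⁴/(ℏc)³.
1 GeV⁴ → 1/(ℏc)³ × (1 GeV in J)⁴ = 2.10 × 10^37 Pa.
Convert the energy scale: 39.3 keV⁴ = 3.93 × 10^-23 GeV⁴.
Result: 3.93 × 10^-23 × 2.10 × 10^37 = 8.24 × 10^14 Pa.

8.24 × 10^14 Pa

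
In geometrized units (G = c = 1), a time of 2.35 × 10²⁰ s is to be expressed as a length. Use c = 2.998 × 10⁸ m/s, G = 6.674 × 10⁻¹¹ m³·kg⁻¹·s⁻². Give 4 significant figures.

7.045 × 10²⁸ m

Time → length via c.
2.35 × 10²⁰ s × (c) = 7.045 × 10²⁸ m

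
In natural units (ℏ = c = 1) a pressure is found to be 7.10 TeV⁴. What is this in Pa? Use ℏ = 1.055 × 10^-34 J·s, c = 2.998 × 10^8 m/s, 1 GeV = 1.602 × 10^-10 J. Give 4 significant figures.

Pressure is [E]/[L]³ = [E]⁴/(ℏc)³.
1 GeV⁴ → 1/(ℏc)³ × (1 GeV in J)⁴ = 2.082 × 10^37 Pa.
Convert the energy scale: 7.10 TeV⁴ = 7.10 × 10^12 GeV⁴.
Result: 7.10 × 10^12 × 2.082 × 10^37 = 1.478 × 10^50 Pa.

1.478 × 10^50 Pa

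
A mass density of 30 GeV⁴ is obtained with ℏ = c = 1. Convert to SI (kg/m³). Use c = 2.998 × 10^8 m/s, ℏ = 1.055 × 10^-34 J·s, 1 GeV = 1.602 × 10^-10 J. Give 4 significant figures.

6.948 × 10^21 kg/m³

Mass density is [E]/(c²[L]³) = [E]⁴/(ℏ³c⁵).
1 GeV⁴ → 1/(ℏ³c⁵) × (1 GeV in J)⁴ = 2.316 × 10^20 kg/m³.
Result: 30 × 2.316 × 10^20 = 6.948 × 10^21 kg/m³.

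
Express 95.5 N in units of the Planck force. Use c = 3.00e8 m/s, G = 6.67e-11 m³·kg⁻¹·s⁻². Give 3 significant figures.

7.86e-43

Planck force: F_P = c⁴/G = 1.21e44 N.
95.5 / 1.21e44 = 7.86e-43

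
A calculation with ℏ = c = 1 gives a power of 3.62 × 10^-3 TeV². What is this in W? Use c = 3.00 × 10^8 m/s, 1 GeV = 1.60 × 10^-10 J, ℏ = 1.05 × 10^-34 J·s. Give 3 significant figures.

Power is [E]/[T] = [E]²/ℏ.
1 GeV² → 1/ℏ × (1 GeV in J)² = 2.44 × 10^14 W.
Convert the energy scale: 3.62 × 10^-3 TeV² = 3.62 × 10^3 GeV².
Result: 3.62 × 10^3 × 2.44 × 10^14 = 8.83 × 10^17 W.

8.83 × 10^17 W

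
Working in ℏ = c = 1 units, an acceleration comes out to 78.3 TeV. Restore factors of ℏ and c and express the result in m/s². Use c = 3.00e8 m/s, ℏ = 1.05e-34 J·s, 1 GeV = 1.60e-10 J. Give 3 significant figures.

Acceleration is [L]/[T]² = c·[E]/ℏ.
1 GeV → c/ℏ × (1 GeV in J) = 4.57e32 m/s².
Convert the energy scale: 78.3 TeV = 7.83e4 GeV.
Result: 7.83e4 × 4.57e32 = 3.58e37 m/s².

3.58e37 m/s²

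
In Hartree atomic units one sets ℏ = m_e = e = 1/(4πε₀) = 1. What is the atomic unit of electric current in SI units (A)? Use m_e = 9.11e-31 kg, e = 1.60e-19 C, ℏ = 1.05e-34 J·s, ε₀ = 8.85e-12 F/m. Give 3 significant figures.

6.67e-3 A

I_au = e E_h/ℏ = m_e e⁵/((4πε₀)²ℏ³)
E_h = 4.38e-18 J
e·E_h/ℏ = 6.67e-3 A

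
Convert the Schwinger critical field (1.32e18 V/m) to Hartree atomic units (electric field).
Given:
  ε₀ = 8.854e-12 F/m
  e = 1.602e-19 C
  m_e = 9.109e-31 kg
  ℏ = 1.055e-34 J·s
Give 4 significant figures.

atomic unit of electric field: E_au = E_h/(e a₀) = m_e²e⁵/((4πε₀)³ℏ⁴) = 5.131e11 V/m.
1.32e18 / 5.131e11 = 2.573e6

2.573e6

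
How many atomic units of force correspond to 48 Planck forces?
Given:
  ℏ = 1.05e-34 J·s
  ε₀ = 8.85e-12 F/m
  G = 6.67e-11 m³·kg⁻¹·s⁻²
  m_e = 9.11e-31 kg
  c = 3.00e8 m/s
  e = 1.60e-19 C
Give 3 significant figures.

Planck force: F_P = c⁴/G = 1.21e44 N
atomic unit of force: F_au = E_h/a₀ = m_e²e⁶/((4πε₀)³ℏ⁴) = 8.33e-8 N
48 × 1.21e44 / 8.33e-8 = 7.00e52

7.00e52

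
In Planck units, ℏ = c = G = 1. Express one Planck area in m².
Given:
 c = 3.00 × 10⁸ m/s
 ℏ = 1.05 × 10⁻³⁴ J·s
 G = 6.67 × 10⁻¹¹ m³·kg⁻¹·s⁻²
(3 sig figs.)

2.59 × 10⁻⁷⁰ m²

Dimensional analysis gives A_P = ℏG/c³.
  = 7.00 × 10⁻⁴⁵ / 2.70 × 10²⁵
  = 2.59 × 10⁻⁷⁰ m²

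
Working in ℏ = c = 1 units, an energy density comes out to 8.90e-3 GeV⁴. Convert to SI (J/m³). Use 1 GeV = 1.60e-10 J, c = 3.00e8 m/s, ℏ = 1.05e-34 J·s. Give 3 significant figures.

[E]/[L]³ = [E]⁴/(ℏc)³; restore (ℏc)⁻³.
1 GeV⁴ → 1/(ℏc)³ × (1 GeV in J)⁴ = 2.10e37 J/m³.
Result: 8.90e-3 × 2.10e37 = 1.87e35 J/m³.

1.87e35 J/m³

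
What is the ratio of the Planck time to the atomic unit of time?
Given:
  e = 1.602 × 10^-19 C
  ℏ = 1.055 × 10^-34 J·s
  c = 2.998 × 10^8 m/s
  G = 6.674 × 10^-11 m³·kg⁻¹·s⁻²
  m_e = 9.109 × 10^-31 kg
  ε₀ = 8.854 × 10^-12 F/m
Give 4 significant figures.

2.225 × 10^-27

Planck time: t_P = √(ℏG/c⁵) = 5.392 × 10^-44 s
atomic unit of time: τ_au = (4πε₀)²ℏ³/(m_e e⁴) = 2.423 × 10^-17 s
ratio = 5.392 × 10^-44 / 2.423 × 10^-17 = 2.225 × 10^-27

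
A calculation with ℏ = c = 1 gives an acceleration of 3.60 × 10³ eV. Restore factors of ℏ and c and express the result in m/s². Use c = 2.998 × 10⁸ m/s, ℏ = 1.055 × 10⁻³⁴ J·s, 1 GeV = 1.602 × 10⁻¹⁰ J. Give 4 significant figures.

1.639 × 10²⁷ m/s²

Acceleration is [L]/[T]² = c·[E]/ℏ.
1 GeV → c/ℏ × (1 GeV in J) = 4.552 × 10³² m/s².
Convert the energy scale: 3.60 × 10³ eV = 3.60 × 10⁻⁶ GeV.
Result: 3.60 × 10⁻⁶ × 4.552 × 10³² = 1.639 × 10²⁷ m/s².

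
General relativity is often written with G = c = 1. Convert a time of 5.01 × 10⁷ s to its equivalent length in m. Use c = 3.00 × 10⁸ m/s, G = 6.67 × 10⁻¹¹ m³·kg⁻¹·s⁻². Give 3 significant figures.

1.50 × 10¹⁶ m

Time → length via c.
5.01 × 10⁷ s × (c) = 1.50 × 10¹⁶ m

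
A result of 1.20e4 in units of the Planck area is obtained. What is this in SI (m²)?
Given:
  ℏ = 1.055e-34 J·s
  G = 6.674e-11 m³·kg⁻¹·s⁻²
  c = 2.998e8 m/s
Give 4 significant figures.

3.136e-66 m²

One Planck area: A_P = ℏG/c³ = 2.613e-70 m².
1.20e4 × 2.613e-70 m² = 3.136e-66 m²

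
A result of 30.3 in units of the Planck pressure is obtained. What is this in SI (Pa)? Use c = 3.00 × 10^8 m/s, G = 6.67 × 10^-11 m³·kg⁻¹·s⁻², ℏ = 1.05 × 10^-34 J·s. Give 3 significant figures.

One Planck pressure: p_P = c⁷/(ℏG²) = 4.68 × 10^113 Pa.
30.3 × 4.68 × 10^113 Pa = 1.42 × 10^115 Pa

1.42 × 10^115 Pa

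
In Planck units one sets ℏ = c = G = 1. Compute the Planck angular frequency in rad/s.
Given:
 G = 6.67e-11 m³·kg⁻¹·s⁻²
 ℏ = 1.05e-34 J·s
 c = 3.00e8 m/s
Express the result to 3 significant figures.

ω_P = √(c⁵/(ℏG))
  = √(3.47e86)
  = 1.86e43 rad/s

1.86e43 rad/s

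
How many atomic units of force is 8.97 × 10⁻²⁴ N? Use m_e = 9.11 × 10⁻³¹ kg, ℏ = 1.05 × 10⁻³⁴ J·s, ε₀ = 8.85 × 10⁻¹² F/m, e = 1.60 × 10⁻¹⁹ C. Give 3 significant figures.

atomic unit of force: F_au = E_h/a₀ = m_e²e⁶/((4πε₀)³ℏ⁴) = 8.33 × 10⁻⁸ N.
8.97 × 10⁻²⁴ / 8.33 × 10⁻⁸ = 1.08 × 10⁻¹⁶

1.08 × 10⁻¹⁶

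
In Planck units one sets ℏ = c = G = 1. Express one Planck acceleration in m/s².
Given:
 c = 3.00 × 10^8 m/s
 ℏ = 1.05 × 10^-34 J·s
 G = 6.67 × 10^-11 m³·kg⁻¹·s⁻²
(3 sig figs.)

5.59 × 10^51 m/s²

a_P = √(c⁷/(ℏG))
  = √(3.12 × 10^103)
  = 5.59 × 10^51 m/s²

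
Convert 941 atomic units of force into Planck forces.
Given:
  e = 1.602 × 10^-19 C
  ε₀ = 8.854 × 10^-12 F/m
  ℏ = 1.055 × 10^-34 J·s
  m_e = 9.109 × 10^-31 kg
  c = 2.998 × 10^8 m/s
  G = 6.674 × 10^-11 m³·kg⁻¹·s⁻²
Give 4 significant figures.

atomic unit of force: F_au = E_h/a₀ = m_e²e⁶/((4πε₀)³ℏ⁴) = 8.220 × 10^-8 N
Planck force: F_P = c⁴/G = 1.210 × 10^44 N
941 × 8.220 × 10^-8 / 1.210 × 10^44 = 6.390 × 10^-49

6.390 × 10^-49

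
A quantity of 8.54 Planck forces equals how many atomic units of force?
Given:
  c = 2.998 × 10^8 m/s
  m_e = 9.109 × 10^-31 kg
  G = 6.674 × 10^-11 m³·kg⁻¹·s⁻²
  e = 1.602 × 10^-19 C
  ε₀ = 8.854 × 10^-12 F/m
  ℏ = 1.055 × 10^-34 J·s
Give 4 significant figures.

Planck force: F_P = c⁴/G = 1.210 × 10^44 N
atomic unit of force: F_au = E_h/a₀ = m_e²e⁶/((4πε₀)³ℏ⁴) = 8.220 × 10^-8 N
8.54 × 1.210 × 10^44 / 8.220 × 10^-8 = 1.258 × 10^52

1.258 × 10^52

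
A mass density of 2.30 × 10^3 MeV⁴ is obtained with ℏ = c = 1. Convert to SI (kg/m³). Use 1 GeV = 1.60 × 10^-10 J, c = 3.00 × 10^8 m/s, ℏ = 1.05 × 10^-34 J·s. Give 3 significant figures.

5.36 × 10^11 kg/m³

Mass density is [E]/(c²[L]³) = [E]⁴/(ℏ³c⁵).
1 GeV⁴ → 1/(ℏ³c⁵) × (1 GeV in J)⁴ = 2.33 × 10^20 kg/m³.
Convert the energy scale: 2.30 × 10^3 MeV⁴ = 2.30 × 10^-9 GeV⁴.
Result: 2.30 × 10^-9 × 2.33 × 10^20 = 5.36 × 10^11 kg/m³.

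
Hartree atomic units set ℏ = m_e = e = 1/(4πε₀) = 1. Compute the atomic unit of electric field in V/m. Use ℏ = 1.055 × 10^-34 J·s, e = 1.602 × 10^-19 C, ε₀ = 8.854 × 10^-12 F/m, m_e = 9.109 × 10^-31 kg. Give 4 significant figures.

5.131 × 10^11 V/m

The unique combination of the constants set to 1 with dimensions of electric field is E_au = E_h/(e a₀) = m_e²e⁵/((4πε₀)³ℏ⁴).
E_h = 4.354 × 10^-18 J
a₀ = 5.297 × 10^-11 m
E_h/(e·a₀) = 5.131 × 10^11 V/m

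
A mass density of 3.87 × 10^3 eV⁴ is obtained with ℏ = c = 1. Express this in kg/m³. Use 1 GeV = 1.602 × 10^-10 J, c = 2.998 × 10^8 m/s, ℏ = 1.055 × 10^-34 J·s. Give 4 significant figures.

Mass density is [E]/(c²[L]³) = [E]⁴/(ℏ³c⁵).
1 GeV⁴ → 1/(ℏ³c⁵) × (1 GeV in J)⁴ = 2.316 × 10^20 kg/m³.
Convert the energy scale: 3.87 × 10^3 eV⁴ = 3.87 × 10^-33 GeV⁴.
Result: 3.87 × 10^-33 × 2.316 × 10^20 = 8.963 × 10^-13 kg/m³.

8.963 × 10^-13 kg/m³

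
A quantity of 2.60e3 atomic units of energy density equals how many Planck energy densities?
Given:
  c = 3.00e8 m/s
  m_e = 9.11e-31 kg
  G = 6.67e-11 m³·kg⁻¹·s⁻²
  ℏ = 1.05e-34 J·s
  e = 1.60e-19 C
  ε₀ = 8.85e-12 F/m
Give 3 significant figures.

atomic unit of energy density: u_au = E_h/a₀³ = m_e⁴e¹⁰/((4πε₀)⁵ℏ⁸) = 3.01e13 J/m³
Planck energy density: u_P = c⁷/(ℏG²) = 4.68e113 J/m³
2.60e3 × 3.01e13 / 4.68e113 = 1.67e-97

1.67e-97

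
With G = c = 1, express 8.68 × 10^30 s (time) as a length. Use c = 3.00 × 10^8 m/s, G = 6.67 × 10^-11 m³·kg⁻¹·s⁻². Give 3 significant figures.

Time → length via c.
8.68 × 10^30 s × (c) = 2.60 × 10^39 m

2.60 × 10^39 m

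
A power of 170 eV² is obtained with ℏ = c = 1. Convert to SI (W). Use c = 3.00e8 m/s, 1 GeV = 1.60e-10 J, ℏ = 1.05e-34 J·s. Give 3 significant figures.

0.0414 W

Power is [E]/[T] = [E]²/ℏ.
1 GeV² → 1/ℏ × (1 GeV in J)² = 2.44e14 W.
Convert the energy scale: 170 eV² = 1.70e-16 GeV².
Result: 1.70e-16 × 2.44e14 = 0.0414 W.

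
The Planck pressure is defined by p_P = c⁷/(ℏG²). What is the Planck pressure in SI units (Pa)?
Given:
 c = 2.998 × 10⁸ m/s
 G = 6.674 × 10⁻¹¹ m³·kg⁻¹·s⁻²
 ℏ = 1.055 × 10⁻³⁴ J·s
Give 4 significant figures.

p_P = c⁷/(ℏG²)
  = 2.177 × 10⁵⁹ / 4.699 × 10⁻⁵⁵
  = 4.632 × 10¹¹³ Pa

4.632 × 10¹¹³ Pa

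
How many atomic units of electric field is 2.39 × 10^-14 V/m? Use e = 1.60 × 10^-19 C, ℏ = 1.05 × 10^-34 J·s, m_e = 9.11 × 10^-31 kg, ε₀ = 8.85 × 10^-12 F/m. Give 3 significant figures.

4.59 × 10^-26

atomic unit of electric field: E_au = E_h/(e a₀) = m_e²e⁵/((4πε₀)³ℏ⁴) = 5.20 × 10^11 V/m.
2.39 × 10^-14 / 5.20 × 10^11 = 4.59 × 10^-26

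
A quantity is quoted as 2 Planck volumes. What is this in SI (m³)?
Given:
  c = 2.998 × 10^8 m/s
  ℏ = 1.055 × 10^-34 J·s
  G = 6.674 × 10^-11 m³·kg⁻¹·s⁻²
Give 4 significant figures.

8.448 × 10^-105 m³

One Planck volume: V_P = (ℏG/c³)^(3/2) = 4.224 × 10^-105 m³.
2 × 4.224 × 10^-105 m³ = 8.448 × 10^-105 m³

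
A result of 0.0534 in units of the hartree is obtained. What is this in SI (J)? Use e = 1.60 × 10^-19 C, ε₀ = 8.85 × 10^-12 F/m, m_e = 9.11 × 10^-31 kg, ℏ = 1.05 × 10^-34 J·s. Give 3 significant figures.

One hartree: E_h = m_e e⁴/(4πε₀ℏ)² = 4.38 × 10^-18 J.
0.0534 × 4.38 × 10^-18 J = 2.34 × 10^-19 J

2.34 × 10^-19 J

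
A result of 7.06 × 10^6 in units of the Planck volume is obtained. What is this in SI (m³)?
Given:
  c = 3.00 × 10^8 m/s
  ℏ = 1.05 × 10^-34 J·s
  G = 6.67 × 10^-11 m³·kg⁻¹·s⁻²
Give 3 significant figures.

One Planck volume: V_P = (ℏG/c³)^(3/2) = 4.18 × 10^-105 m³.
7.06 × 10^6 × 4.18 × 10^-105 m³ = 2.95 × 10^-98 m³

2.95 × 10^-98 m³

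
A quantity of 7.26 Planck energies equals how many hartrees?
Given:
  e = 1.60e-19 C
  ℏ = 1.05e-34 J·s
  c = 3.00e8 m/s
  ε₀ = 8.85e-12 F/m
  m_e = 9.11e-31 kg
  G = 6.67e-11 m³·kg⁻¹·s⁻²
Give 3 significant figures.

Planck energy: E_P = √(ℏc⁵/G) = 1.96e9 J
hartree: E_h = m_e e⁴/(4πε₀ℏ)² = 4.38e-18 J
7.26 × 1.96e9 / 4.38e-18 = 3.24e27

3.24e27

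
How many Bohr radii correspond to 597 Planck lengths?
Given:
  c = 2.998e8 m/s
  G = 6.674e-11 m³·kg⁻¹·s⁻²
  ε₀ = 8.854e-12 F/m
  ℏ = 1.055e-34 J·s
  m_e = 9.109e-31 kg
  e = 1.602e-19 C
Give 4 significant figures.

Planck length: ℓ_P = √(ℏG/c³) = 1.616e-35 m
Bohr radius: a₀ = 4πε₀ℏ²/(m_e e²) = 5.297e-11 m
597 × 1.616e-35 / 5.297e-11 = 1.822e-22

1.822e-22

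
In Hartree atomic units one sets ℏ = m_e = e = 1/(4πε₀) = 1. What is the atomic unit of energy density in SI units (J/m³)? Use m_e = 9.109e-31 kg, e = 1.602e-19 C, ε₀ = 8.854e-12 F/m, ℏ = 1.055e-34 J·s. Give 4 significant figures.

2.929e13 J/m³

u_au = E_h/a₀³ = m_e⁴e¹⁰/((4πε₀)⁵ℏ⁸)
E_h = 4.354e-18 J
a₀ = 5.297e-11 m
E_h/a₀³ = 2.929e13 J/m³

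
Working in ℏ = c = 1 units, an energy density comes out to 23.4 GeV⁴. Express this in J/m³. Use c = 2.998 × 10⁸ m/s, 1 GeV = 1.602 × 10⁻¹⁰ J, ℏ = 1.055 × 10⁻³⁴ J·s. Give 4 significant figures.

4.871 × 10³⁸ J/m³

[E]/[L]³ = [E]⁴/(ℏc)³; restore (ℏc)⁻³.
1 GeV⁴ → 1/(ℏc)³ × (1 GeV in J)⁴ = 2.082 × 10³⁷ J/m³.
Result: 23.4 × 2.082 × 10³⁷ = 4.871 × 10³⁸ J/m³.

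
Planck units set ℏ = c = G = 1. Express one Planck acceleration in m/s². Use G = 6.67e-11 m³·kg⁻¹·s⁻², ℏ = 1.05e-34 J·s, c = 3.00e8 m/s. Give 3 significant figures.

5.59e51 m/s²

Dimensional analysis gives a_P = √(c⁷/(ℏG)).
  = √(3.12e103)
  = 5.59e51 m/s²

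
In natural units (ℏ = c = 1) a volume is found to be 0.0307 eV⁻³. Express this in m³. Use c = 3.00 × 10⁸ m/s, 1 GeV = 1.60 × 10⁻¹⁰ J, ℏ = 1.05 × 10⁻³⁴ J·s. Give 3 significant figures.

2.34 × 10⁻²² m³

Volume is [L]³ = [E]⁻³·(ℏc)³.
1 GeV⁻³ → (ℏc)³ × (1 GeV in J)⁻³ = 7.63 × 10⁻⁴⁸ m³.
Convert the energy scale: 0.0307 eV⁻³ = 3.07 × 10²⁵ GeV⁻³.
Result: 3.07 × 10²⁵ × 7.63 × 10⁻⁴⁸ = 2.34 × 10⁻²² m³.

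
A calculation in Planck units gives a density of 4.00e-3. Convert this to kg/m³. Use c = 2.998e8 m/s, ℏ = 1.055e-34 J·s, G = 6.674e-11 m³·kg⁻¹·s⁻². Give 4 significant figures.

One Planck density: ρ_P = c⁵/(ℏG²) = 5.154e96 kg/m³.
4.00e-3 × 5.154e96 kg/m³ = 2.062e94 kg/m³

2.062e94 kg/m³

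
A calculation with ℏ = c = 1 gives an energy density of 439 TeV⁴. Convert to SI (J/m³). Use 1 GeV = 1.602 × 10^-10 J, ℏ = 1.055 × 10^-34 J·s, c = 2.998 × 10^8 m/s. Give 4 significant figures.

9.138 × 10^51 J/m³

[E]/[L]³ = [E]⁴/(ℏc)³; restore (ℏc)⁻³.
1 GeV⁴ → 1/(ℏc)³ × (1 GeV in J)⁴ = 2.082 × 10^37 J/m³.
Convert the energy scale: 439 TeV⁴ = 4.39 × 10^14 GeV⁴.
Result: 4.39 × 10^14 × 2.082 × 10^37 = 9.138 × 10^51 J/m³.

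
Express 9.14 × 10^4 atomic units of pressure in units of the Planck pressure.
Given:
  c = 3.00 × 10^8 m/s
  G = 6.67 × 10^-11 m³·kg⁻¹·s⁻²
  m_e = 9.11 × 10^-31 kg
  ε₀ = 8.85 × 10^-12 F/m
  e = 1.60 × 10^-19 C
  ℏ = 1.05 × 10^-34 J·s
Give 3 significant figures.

atomic unit of pressure: P_au = E_h/a₀³ = m_e⁴e¹⁰/((4πε₀)⁵ℏ⁸) = 3.01 × 10^13 Pa
Planck pressure: p_P = c⁷/(ℏG²) = 4.68 × 10^113 Pa
9.14 × 10^4 × 3.01 × 10^13 / 4.68 × 10^113 = 5.88 × 10^-96

5.88 × 10^-96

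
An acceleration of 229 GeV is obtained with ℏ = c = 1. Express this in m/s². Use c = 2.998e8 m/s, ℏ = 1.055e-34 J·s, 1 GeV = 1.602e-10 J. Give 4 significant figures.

Acceleration is [L]/[T]² = c·[E]/ℏ.
1 GeV → c/ℏ × (1 GeV in J) = 4.552e32 m/s².
Result: 229 × 4.552e32 = 1.043e35 m/s².

1.043e35 m/s²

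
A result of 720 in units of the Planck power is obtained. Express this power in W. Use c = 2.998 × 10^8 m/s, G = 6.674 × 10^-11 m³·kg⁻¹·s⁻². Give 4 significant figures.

One Planck power: P_P = c⁵/G = 3.629 × 10^52 W.
720 × 3.629 × 10^52 W = 2.613 × 10^55 W

2.613 × 10^55 W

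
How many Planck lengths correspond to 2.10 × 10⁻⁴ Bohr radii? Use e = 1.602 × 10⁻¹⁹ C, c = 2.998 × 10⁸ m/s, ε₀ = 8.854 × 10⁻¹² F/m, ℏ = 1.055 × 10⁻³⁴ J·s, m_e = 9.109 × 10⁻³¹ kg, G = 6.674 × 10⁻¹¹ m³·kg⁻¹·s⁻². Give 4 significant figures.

Bohr radius: a₀ = 4πε₀ℏ²/(m_e e²) = 5.297 × 10⁻¹¹ m
Planck length: ℓ_P = √(ℏG/c³) = 1.616 × 10⁻³⁵ m
2.10 × 10⁻⁴ × 5.297 × 10⁻¹¹ / 1.616 × 10⁻³⁵ = 6.882 × 10²⁰

6.882 × 10²⁰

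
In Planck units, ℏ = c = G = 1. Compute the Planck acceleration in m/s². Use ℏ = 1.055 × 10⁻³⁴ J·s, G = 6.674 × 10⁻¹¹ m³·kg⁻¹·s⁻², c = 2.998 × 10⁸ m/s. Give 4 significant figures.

5.560 × 10⁵¹ m/s²

Dimensional analysis gives a_P = √(c⁷/(ℏG)).
  = √(3.092 × 10¹⁰³)
  = 5.560 × 10⁵¹ m/s²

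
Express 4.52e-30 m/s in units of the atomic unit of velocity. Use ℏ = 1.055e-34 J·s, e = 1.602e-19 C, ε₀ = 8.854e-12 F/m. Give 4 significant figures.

2.067e-36

atomic unit of velocity: v_au = e²/(4πε₀ℏ) = 2.186e6 m/s.
4.52e-30 / 2.186e6 = 2.067e-36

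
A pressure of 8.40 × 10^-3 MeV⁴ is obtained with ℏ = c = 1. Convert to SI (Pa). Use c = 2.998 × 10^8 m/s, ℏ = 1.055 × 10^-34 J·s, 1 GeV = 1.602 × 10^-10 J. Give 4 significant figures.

1.749 × 10^23 Pa

Pressure is [E]/[L]³ = [E]⁴/(ℏc)³.
1 GeV⁴ → 1/(ℏc)³ × (1 GeV in J)⁴ = 2.082 × 10^37 Pa.
Convert the energy scale: 8.40 × 10^-3 MeV⁴ = 8.40 × 10^-15 GeV⁴.
Result: 8.40 × 10^-15 × 2.082 × 10^37 = 1.749 × 10^23 Pa.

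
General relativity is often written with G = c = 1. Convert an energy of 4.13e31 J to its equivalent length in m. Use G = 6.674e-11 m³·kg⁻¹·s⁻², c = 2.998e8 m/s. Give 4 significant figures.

3.412e-13 m

Energy → length via G/c⁴.
4.13e31 J × (G/c⁴) = 3.412e-13 m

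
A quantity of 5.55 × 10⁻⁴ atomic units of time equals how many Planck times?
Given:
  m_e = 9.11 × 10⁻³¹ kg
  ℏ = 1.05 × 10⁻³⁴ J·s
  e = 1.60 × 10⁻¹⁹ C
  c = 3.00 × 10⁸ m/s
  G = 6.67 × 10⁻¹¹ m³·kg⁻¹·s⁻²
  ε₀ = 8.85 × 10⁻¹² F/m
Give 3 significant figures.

atomic unit of time: τ_au = (4πε₀)²ℏ³/(m_e e⁴) = 2.40 × 10⁻¹⁷ s
Planck time: t_P = √(ℏG/c⁵) = 5.37 × 10⁻⁴⁴ s
5.55 × 10⁻⁴ × 2.40 × 10⁻¹⁷ / 5.37 × 10⁻⁴⁴ = 2.48 × 10²³

2.48 × 10²³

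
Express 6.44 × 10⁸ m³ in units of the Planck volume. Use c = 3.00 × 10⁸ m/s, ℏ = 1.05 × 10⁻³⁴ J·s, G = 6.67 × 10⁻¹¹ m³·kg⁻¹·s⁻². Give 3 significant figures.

Planck volume: V_P = (ℏG/c³)^(3/2) = 4.18 × 10⁻¹⁰⁵ m³.
6.44 × 10⁸ / 4.18 × 10⁻¹⁰⁵ = 1.54 × 10¹¹³

1.54 × 10¹¹³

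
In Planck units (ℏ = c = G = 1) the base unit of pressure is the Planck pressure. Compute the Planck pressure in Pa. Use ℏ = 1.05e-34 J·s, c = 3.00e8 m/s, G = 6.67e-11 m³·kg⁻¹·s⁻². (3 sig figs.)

p_P = c⁷/(ℏG²)
  = 2.19e59 / 4.67e-55
  = 4.68e113 Pa

4.68e113 Pa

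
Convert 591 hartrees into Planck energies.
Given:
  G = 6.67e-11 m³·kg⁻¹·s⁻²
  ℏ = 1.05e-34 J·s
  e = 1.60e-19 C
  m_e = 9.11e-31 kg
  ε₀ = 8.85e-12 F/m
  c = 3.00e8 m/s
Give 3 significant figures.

hartree: E_h = m_e e⁴/(4πε₀ℏ)² = 4.38e-18 J
Planck energy: E_P = √(ℏc⁵/G) = 1.96e9 J
591 × 4.38e-18 / 1.96e9 = 1.32e-24

1.32e-24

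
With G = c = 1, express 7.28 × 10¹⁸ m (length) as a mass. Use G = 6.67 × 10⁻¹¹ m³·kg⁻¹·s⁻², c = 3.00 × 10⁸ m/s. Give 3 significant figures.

Length → mass via c²/G.
7.28 × 10¹⁸ m × (c²/G) = 9.82 × 10⁴⁵ kg

9.82 × 10⁴⁵ kg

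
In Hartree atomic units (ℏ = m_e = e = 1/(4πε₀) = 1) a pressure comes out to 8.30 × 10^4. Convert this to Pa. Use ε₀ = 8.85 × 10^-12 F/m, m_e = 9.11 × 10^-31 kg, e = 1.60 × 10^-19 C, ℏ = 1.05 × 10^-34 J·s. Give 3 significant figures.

One atomic unit of pressure: P_au = E_h/a₀³ = m_e⁴e¹⁰/((4πε₀)⁵ℏ⁸) = 3.01 × 10^13 Pa.
8.30 × 10^4 × 3.01 × 10^13 Pa = 2.50 × 10^18 Pa

2.50 × 10^18 Pa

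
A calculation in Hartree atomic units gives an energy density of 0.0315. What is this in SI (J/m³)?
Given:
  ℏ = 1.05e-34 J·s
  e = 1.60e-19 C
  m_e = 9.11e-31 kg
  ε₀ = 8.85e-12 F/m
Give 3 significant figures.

9.49e11 J/m³

One atomic unit of energy density: u_au = E_h/a₀³ = m_e⁴e¹⁰/((4πε₀)⁵ℏ⁸) = 3.01e13 J/m³.
0.0315 × 3.01e13 J/m³ = 9.49e11 J/m³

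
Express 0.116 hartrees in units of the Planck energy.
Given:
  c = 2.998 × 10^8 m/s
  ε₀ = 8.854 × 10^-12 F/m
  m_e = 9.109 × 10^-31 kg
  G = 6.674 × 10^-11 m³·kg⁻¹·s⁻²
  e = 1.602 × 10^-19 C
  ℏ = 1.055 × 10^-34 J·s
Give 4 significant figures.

2.581 × 10^-28

hartree: E_h = m_e e⁴/(4πε₀ℏ)² = 4.354 × 10^-18 J
Planck energy: E_P = √(ℏc⁵/G) = 1.957 × 10^9 J
0.116 × 4.354 × 10^-18 / 1.957 × 10^9 = 2.581 × 10^-28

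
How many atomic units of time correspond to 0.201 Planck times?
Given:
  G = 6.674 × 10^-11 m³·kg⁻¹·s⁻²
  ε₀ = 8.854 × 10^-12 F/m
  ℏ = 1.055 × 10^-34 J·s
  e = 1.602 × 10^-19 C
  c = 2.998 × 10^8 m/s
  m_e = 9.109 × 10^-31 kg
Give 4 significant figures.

Planck time: t_P = √(ℏG/c⁵) = 5.392 × 10^-44 s
atomic unit of time: τ_au = (4πε₀)²ℏ³/(m_e e⁴) = 2.423 × 10^-17 s
0.201 × 5.392 × 10^-44 / 2.423 × 10^-17 = 4.473 × 10^-28

4.473 × 10^-28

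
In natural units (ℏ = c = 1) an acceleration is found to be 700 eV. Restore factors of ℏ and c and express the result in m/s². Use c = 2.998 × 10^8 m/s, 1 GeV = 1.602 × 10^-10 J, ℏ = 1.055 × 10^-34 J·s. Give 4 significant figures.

Acceleration is [L]/[T]² = c·[E]/ℏ.
1 GeV → c/ℏ × (1 GeV in J) = 4.552 × 10^32 m/s².
Convert the energy scale: 700 eV = 7.00 × 10^-7 GeV.
Result: 7.00 × 10^-7 × 4.552 × 10^32 = 3.187 × 10^26 m/s².

3.187 × 10^26 m/s²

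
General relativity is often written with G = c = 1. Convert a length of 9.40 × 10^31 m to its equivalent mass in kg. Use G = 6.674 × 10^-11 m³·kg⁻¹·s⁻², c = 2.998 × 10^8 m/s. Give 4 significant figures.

Length → mass via c²/G.
9.40 × 10^31 m × (c²/G) = 1.266 × 10^59 kg

1.266 × 10^59 kg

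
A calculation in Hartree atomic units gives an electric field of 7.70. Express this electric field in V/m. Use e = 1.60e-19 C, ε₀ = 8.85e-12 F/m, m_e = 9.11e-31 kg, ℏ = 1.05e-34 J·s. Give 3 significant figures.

One atomic unit of electric field: E_au = E_h/(e a₀) = m_e²e⁵/((4πε₀)³ℏ⁴) = 5.20e11 V/m.
7.70 × 5.20e11 V/m = 4.01e12 V/m

4.01e12 V/m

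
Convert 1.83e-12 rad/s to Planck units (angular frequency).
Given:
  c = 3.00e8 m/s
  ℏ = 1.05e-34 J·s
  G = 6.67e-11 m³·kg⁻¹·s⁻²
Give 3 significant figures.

9.82e-56

Planck angular frequency: ω_P = √(c⁵/(ℏG)) = 1.86e43 rad/s.
1.83e-12 / 1.86e43 = 9.82e-56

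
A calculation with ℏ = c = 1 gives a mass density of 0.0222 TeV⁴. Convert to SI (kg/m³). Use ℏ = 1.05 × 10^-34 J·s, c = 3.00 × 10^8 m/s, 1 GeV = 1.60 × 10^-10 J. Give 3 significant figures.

5.17 × 10^30 kg/m³

Mass density is [E]/(c²[L]³) = [E]⁴/(ℏ³c⁵).
1 GeV⁴ → 1/(ℏ³c⁵) × (1 GeV in J)⁴ = 2.33 × 10^20 kg/m³.
Convert the energy scale: 0.0222 TeV⁴ = 2.22 × 10^10 GeV⁴.
Result: 2.22 × 10^10 × 2.33 × 10^20 = 5.17 × 10^30 kg/m³.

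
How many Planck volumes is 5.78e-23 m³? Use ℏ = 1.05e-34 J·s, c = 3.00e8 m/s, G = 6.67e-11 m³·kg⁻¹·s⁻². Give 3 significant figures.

Planck volume: V_P = (ℏG/c³)^(3/2) = 4.18e-105 m³.
5.78e-23 / 4.18e-105 = 1.38e82

1.38e82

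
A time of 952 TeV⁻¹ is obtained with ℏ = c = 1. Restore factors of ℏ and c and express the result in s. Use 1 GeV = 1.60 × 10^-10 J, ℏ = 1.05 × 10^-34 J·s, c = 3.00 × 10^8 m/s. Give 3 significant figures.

A time is [E]⁻¹ in ℏ=c=1; restore one factor of ℏ.
1 GeV⁻¹ → ℏ × (1 GeV in J)⁻¹ = 6.56 × 10^-25 s.
Convert the energy scale: 952 TeV⁻¹ = 0.952 GeV⁻¹.
Result: 0.952 × 6.56 × 10^-25 = 6.25 × 10^-25 s.

6.25 × 10^-25 s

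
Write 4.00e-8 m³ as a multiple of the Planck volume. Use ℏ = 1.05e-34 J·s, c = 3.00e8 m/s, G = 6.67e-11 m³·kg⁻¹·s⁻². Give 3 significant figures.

Planck volume: V_P = (ℏG/c³)^(3/2) = 4.18e-105 m³.
4.00e-8 / 4.18e-105 = 9.57e96

9.57e96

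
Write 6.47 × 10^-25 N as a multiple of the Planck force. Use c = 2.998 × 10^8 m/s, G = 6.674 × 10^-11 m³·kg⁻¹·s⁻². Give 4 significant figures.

5.345 × 10^-69

Planck force: F_P = c⁴/G = 1.210 × 10^44 N.
6.47 × 10^-25 / 1.210 × 10^44 = 5.345 × 10^-69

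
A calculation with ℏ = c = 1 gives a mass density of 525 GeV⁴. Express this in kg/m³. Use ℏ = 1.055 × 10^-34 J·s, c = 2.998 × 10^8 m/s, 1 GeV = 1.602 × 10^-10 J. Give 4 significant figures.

1.216 × 10^23 kg/m³

Mass density is [E]/(c²[L]³) = [E]⁴/(ℏ³c⁵).
1 GeV⁴ → 1/(ℏ³c⁵) × (1 GeV in J)⁴ = 2.316 × 10^20 kg/m³.
Result: 525 × 2.316 × 10^20 = 1.216 × 10^23 kg/m³.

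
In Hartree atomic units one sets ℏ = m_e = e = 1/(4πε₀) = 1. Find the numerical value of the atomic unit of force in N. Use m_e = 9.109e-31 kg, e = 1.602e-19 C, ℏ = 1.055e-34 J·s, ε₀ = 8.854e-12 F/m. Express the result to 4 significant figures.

8.220e-8 N

F_au = E_h/a₀ = m_e²e⁶/((4πε₀)³ℏ⁴)
E_h = 4.354e-18 J
a₀ = 5.297e-11 m
E_h/a₀ = 8.220e-8 N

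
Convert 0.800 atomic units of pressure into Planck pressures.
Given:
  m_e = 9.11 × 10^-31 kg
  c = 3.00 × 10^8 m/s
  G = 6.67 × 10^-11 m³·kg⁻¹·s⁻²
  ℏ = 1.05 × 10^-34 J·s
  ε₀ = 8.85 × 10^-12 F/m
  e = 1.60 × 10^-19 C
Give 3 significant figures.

atomic unit of pressure: P_au = E_h/a₀³ = m_e⁴e¹⁰/((4πε₀)⁵ℏ⁸) = 3.01 × 10^13 Pa
Planck pressure: p_P = c⁷/(ℏG²) = 4.68 × 10^113 Pa
0.800 × 3.01 × 10^13 / 4.68 × 10^113 = 5.15 × 10^-101

5.15 × 10^-101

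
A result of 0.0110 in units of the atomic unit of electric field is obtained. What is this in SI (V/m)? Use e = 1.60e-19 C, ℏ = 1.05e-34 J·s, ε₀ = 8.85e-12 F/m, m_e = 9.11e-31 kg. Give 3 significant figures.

5.73e9 V/m

One atomic unit of electric field: E_au = E_h/(e a₀) = m_e²e⁵/((4πε₀)³ℏ⁴) = 5.20e11 V/m.
0.0110 × 5.20e11 V/m = 5.73e9 V/m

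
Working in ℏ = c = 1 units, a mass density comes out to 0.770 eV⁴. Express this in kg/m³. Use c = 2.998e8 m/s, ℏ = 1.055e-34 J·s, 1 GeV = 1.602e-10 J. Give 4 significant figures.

Mass density is [E]/(c²[L]³) = [E]⁴/(ℏ³c⁵).
1 GeV⁴ → 1/(ℏ³c⁵) × (1 GeV in J)⁴ = 2.316e20 kg/m³.
Convert the energy scale: 0.770 eV⁴ = 7.70e-37 GeV⁴.
Result: 7.70e-37 × 2.316e20 = 1.783e-16 kg/m³.

1.783e-16 kg/m³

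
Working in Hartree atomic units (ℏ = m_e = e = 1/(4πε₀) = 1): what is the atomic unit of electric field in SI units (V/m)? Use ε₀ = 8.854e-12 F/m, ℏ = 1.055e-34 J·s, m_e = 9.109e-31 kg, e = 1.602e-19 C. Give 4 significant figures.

Dimensional analysis gives E_au = E_h/(e a₀) = m_e²e⁵/((4πε₀)³ℏ⁴).
E_h = 4.354e-18 J
a₀ = 5.297e-11 m
E_h/(e·a₀) = 5.131e11 V/m

5.131e11 V/m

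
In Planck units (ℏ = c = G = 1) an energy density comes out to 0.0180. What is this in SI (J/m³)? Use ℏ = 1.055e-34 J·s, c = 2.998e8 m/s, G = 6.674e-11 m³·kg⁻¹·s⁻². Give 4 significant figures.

One Planck energy density: u_P = c⁷/(ℏG²) = 4.632e113 J/m³.
0.0180 × 4.632e113 J/m³ = 8.338e111 J/m³

8.338e111 J/m³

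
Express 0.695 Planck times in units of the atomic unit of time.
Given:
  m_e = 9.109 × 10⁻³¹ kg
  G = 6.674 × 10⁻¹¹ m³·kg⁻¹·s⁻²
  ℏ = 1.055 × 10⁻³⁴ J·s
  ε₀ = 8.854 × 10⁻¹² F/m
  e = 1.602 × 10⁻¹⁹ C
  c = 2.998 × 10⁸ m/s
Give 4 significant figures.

1.547 × 10⁻²⁷

Planck time: t_P = √(ℏG/c⁵) = 5.392 × 10⁻⁴⁴ s
atomic unit of time: τ_au = (4πε₀)²ℏ³/(m_e e⁴) = 2.423 × 10⁻¹⁷ s
0.695 × 5.392 × 10⁻⁴⁴ / 2.423 × 10⁻¹⁷ = 1.547 × 10⁻²⁷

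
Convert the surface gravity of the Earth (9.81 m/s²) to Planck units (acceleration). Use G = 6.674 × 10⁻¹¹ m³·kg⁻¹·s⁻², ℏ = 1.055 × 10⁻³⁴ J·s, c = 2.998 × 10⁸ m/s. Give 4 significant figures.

1.764 × 10⁻⁵¹

Planck acceleration: a_P = √(c⁷/(ℏG)) = 5.560 × 10⁵¹ m/s².
9.81 / 5.560 × 10⁵¹ = 1.764 × 10⁻⁵¹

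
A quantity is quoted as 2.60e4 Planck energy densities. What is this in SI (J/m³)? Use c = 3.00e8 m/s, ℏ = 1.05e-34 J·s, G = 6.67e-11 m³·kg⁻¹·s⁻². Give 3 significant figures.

One Planck energy density: u_P = c⁷/(ℏG²) = 4.68e113 J/m³.
2.60e4 × 4.68e113 J/m³ = 1.22e118 J/m³

1.22e118 J/m³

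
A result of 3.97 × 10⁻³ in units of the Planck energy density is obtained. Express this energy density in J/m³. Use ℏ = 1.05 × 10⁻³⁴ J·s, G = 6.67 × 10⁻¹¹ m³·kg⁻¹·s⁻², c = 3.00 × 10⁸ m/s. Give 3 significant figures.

1.86 × 10¹¹¹ J/m³

One Planck energy density: u_P = c⁷/(ℏG²) = 4.68 × 10¹¹³ J/m³.
3.97 × 10⁻³ × 4.68 × 10¹¹³ J/m³ = 1.86 × 10¹¹¹ J/m³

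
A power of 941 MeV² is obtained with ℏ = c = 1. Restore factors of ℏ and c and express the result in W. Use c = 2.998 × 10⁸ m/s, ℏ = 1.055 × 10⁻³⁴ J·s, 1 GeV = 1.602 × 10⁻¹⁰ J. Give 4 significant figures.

Power is [E]/[T] = [E]²/ℏ.
1 GeV² → 1/ℏ × (1 GeV in J)² = 2.433 × 10¹⁴ W.
Convert the energy scale: 941 MeV² = 9.41 × 10⁻⁴ GeV².
Result: 9.41 × 10⁻⁴ × 2.433 × 10¹⁴ = 2.289 × 10¹¹ W.

2.289 × 10¹¹ W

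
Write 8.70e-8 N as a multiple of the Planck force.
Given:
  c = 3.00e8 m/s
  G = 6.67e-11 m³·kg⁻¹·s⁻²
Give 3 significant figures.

Planck force: F_P = c⁴/G = 1.21e44 N.
8.70e-8 / 1.21e44 = 7.16e-52

7.16e-52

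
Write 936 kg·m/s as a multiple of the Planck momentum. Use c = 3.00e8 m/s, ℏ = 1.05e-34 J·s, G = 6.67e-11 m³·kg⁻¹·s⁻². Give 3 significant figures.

Planck momentum: p_P = √(ℏc³/G) = 6.52 kg·m/s.
936 / 6.52 = 144

144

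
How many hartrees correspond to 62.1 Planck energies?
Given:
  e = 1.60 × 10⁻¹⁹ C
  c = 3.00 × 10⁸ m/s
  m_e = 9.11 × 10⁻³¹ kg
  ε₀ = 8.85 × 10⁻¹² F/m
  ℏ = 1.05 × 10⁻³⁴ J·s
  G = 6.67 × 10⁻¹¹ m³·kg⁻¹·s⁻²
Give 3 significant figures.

Planck energy: E_P = √(ℏc⁵/G) = 1.96 × 10⁹ J
hartree: E_h = m_e e⁴/(4πε₀ℏ)² = 4.38 × 10⁻¹⁸ J
62.1 × 1.96 × 10⁹ / 4.38 × 10⁻¹⁸ = 2.77 × 10²⁸

2.77 × 10²⁸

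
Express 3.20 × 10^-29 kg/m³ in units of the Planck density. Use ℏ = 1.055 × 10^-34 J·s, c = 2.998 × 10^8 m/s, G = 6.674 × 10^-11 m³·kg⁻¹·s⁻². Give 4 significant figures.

6.209 × 10^-126

Planck density: ρ_P = c⁵/(ℏG²) = 5.154 × 10^96 kg/m³.
3.20 × 10^-29 / 5.154 × 10^96 = 6.209 × 10^-126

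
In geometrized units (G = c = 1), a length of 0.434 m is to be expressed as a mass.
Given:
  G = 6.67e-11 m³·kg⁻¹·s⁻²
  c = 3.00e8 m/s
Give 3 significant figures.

Length → mass via c²/G.
0.434 m × (c²/G) = 5.86e26 kg

5.86e26 kg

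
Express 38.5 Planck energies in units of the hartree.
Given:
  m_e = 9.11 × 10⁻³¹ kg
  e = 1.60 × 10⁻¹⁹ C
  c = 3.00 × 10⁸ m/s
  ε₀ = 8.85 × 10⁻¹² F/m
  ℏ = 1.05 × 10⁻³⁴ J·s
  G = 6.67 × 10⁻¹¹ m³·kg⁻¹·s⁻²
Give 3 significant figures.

1.72 × 10²⁸

Planck energy: E_P = √(ℏc⁵/G) = 1.96 × 10⁹ J
hartree: E_h = m_e e⁴/(4πε₀ℏ)² = 4.38 × 10⁻¹⁸ J
38.5 × 1.96 × 10⁹ / 4.38 × 10⁻¹⁸ = 1.72 × 10²⁸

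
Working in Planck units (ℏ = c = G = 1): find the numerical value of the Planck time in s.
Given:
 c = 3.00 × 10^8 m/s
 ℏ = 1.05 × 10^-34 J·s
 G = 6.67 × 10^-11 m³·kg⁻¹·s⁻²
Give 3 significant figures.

5.37 × 10^-44 s

The unique combination of the constants set to 1 with dimensions of time is t_P = √(ℏG/c⁵).
  = √(2.88 × 10^-87)
  = 5.37 × 10^-44 s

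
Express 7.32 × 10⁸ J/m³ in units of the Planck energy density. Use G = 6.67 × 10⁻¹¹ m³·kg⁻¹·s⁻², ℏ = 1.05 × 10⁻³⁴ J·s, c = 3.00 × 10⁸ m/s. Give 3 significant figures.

1.56 × 10⁻¹⁰⁵

Planck energy density: u_P = c⁷/(ℏG²) = 4.68 × 10¹¹³ J/m³.
7.32 × 10⁸ / 4.68 × 10¹¹³ = 1.56 × 10⁻¹⁰⁵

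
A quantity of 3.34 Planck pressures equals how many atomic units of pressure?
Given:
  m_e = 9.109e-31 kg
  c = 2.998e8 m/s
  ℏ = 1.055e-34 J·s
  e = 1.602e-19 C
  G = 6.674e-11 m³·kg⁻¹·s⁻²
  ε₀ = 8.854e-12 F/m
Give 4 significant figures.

Planck pressure: p_P = c⁷/(ℏG²) = 4.632e113 Pa
atomic unit of pressure: P_au = E_h/a₀³ = m_e⁴e¹⁰/((4πε₀)⁵ℏ⁸) = 2.929e13 Pa
3.34 × 4.632e113 / 2.929e13 = 5.282e100

5.282e100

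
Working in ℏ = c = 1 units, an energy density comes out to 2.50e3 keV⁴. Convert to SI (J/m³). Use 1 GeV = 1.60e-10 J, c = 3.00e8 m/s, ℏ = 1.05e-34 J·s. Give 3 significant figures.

[E]/[L]³ = [E]⁴/(ℏc)³; restore (ℏc)⁻³.
1 GeV⁴ → 1/(ℏc)³ × (1 GeV in J)⁴ = 2.10e37 J/m³.
Convert the energy scale: 2.50e3 keV⁴ = 2.50e-21 GeV⁴.
Result: 2.50e-21 × 2.10e37 = 5.24e16 J/m³.

5.24e16 J/m³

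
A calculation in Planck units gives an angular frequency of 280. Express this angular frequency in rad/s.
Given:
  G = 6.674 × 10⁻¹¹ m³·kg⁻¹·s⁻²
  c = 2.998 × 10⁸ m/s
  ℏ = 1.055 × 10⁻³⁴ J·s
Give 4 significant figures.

One Planck angular frequency: ω_P = √(c⁵/(ℏG)) = 1.855 × 10⁴³ rad/s.
280 × 1.855 × 10⁴³ rad/s = 5.193 × 10⁴⁵ rad/s

5.193 × 10⁴⁵ rad/s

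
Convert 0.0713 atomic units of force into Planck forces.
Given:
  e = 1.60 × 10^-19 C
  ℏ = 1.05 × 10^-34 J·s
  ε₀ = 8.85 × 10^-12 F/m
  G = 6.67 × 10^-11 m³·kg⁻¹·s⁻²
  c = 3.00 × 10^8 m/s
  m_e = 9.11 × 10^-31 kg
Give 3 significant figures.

atomic unit of force: F_au = E_h/a₀ = m_e²e⁶/((4πε₀)³ℏ⁴) = 8.33 × 10^-8 N
Planck force: F_P = c⁴/G = 1.21 × 10^44 N
0.0713 × 8.33 × 10^-8 / 1.21 × 10^44 = 4.89 × 10^-53

4.89 × 10^-53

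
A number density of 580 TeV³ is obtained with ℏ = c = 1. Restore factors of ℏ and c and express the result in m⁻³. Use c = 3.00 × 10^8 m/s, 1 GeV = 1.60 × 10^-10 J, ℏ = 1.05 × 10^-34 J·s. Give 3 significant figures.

Number density is [L]⁻³ = [E]³/(ℏc)³.
1 GeV³ → 1/(ℏc)³ × (1 GeV in J)³ = 1.31 × 10^47 m⁻³.
Convert the energy scale: 580 TeV³ = 5.80 × 10^11 GeV³.
Result: 5.80 × 10^11 × 1.31 × 10^47 = 7.60 × 10^58 m⁻³.

7.60 × 10^58 m⁻³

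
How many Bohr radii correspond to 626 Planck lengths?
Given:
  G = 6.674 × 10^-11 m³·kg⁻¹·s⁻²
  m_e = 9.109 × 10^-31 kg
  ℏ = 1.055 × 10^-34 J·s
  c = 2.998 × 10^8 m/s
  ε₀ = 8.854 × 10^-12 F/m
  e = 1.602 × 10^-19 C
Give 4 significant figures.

1.910 × 10^-22

Planck length: ℓ_P = √(ℏG/c³) = 1.616 × 10^-35 m
Bohr radius: a₀ = 4πε₀ℏ²/(m_e e²) = 5.297 × 10^-11 m
626 × 1.616 × 10^-35 / 5.297 × 10^-11 = 1.910 × 10^-22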